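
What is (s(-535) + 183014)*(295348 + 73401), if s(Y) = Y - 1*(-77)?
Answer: 67317342444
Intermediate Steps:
s(Y) = 77 + Y (s(Y) = Y + 77 = 77 + Y)
(s(-535) + 183014)*(295348 + 73401) = ((77 - 535) + 183014)*(295348 + 73401) = (-458 + 183014)*368749 = 182556*368749 = 67317342444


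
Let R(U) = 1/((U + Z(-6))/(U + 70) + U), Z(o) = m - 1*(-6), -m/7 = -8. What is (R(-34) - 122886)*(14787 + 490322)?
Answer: -18559181093607/299 ≈ -6.2071e+10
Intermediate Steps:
m = 56 (m = -7*(-8) = 56)
Z(o) = 62 (Z(o) = 56 - 1*(-6) = 56 + 6 = 62)
R(U) = 1/(U + (62 + U)/(70 + U)) (R(U) = 1/((U + 62)/(U + 70) + U) = 1/((62 + U)/(70 + U) + U) = 1/(U + (62 + U)/(70 + U)))
(R(-34) - 122886)*(14787 + 490322) = ((70 - 34)/(62 + (-34)² + 71*(-34)) - 122886)*(14787 + 490322) = (36/(62 + 1156 - 2414) - 122886)*505109 = (36/(-1196) - 122886)*505109 = (-1/1196*36 - 122886)*505109 = (-9/299 - 122886)*505109 = -36742923/299*505109 = -18559181093607/299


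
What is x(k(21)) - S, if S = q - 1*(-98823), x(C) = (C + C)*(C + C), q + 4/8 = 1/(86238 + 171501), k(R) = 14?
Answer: -50536689905/515478 ≈ -98039.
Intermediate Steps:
q = -257737/515478 (q = -½ + 1/(86238 + 171501) = -½ + 1/257739 = -257737/515478 ≈ -0.50000)
x(C) = 4*C² (x(C) = (2*C)*(2*C) = 4*C²)
S = 50940824657/515478 (S = -257737/515478 - 1*(-98823) = -257737/515478 + 98823 = 50940824657/515478 ≈ 98823.)
x(k(21)) - S = 4*14² - 1*50940824657/515478 = 4*196 - 50940824657/515478 = 784 - 50940824657/515478 = -50536689905/515478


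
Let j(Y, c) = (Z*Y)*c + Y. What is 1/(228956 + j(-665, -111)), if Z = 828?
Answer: 1/61347111 ≈ 1.6301e-8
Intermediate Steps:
j(Y, c) = Y + 828*Y*c (j(Y, c) = (828*Y)*c + Y = 828*Y*c + Y = Y + 828*Y*c)
1/(228956 + j(-665, -111)) = 1/(228956 - 665*(1 + 828*(-111))) = 1/(228956 - 665*(1 - 91908)) = 1/(228956 - 665*(-91907)) = 1/(228956 + 61118155) = 1/61347111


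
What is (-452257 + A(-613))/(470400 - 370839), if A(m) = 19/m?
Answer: -277233560/61030893 ≈ -4.5425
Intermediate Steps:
(-452257 + A(-613))/(470400 - 370839) = (-452257 + 19/(-613))/(470400 - 370839) = (-452257 + 19*(-1/613))/99561 = (-452257 - 19/613)*(1/99561) = -277233560/613*1/99561 = -277233560/61030893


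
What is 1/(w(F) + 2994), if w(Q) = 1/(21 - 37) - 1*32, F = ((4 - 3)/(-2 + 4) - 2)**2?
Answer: 16/47391 ≈ 0.00033762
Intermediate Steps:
F = 9/4 (F = (1/2 - 2)**2 = (-3/2)**2 = 9/4 ≈ 2.2500)
w(Q) = -513/16 (w(Q) = 1/(-16) - 32 = -1/16 - 32 = -513/16)
1/(w(F) + 2994) = 1/(-513/16 + 2994) = 1/(47391/16) = 16/47391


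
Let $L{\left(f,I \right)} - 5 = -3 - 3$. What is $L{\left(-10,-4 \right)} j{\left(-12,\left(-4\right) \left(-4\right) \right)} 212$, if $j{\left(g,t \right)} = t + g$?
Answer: $-848$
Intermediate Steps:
$L{\left(f,I \right)} = -1$ ($L{\left(f,I \right)} = 5 - 6 = -1$)
$j{\left(g,t \right)} = g + t$
$L{\left(-10,-4 \right)} j{\left(-12,\left(-4\right) \left(-4\right) \right)} 212 = - (-12 - -16) 212 = - (-12 + 16) 212 = \left(-1\right) 4 \cdot 212 = \left(-4\right) 212 = -848$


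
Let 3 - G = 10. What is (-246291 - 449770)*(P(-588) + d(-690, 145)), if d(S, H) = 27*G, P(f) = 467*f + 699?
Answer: 190780575246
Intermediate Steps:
G = -7 (G = 3 - 1*10 = 3 - 10 = -7)
P(f) = 699 + 467*f
d(S, H) = -189 (d(S, H) = 27*(-7) = -189)
(-246291 - 449770)*(P(-588) + d(-690, 145)) = (-246291 - 449770)*((699 + 467*(-588)) - 189) = -696061*((699 - 274596) - 189) = -696061*(-273897 - 189) = -696061*(-274086) = 190780575246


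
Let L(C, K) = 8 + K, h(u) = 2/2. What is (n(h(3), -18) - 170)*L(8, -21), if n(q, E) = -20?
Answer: 2470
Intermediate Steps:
h(u) = 1 (h(u) = 2*(½) = 1)
(n(h(3), -18) - 170)*L(8, -21) = (-20 - 170)*(8 - 21) = -190*(-13) = 2470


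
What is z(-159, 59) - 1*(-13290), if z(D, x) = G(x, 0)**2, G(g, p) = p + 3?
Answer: 13299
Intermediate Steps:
G(g, p) = 3 + p
z(D, x) = 9 (z(D, x) = (3 + 0)**2 = 3**2 = 9)
z(-159, 59) - 1*(-13290) = 9 - 1*(-13290) = 9 + 13290 = 13299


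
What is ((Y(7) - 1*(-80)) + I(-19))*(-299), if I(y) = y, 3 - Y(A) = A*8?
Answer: -2392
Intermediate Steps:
Y(A) = 3 - 8*A (Y(A) = 3 - A*8 = 3 - 8*A)
((Y(7) - 1*(-80)) + I(-19))*(-299) = (((3 - 8*7) - 1*(-80)) - 19)*(-299) = (((3 - 56) + 80) - 19)*(-299) = ((-53 + 80) - 19)*(-299) = (27 - 19)*(-299) = 8*(-299) = -2392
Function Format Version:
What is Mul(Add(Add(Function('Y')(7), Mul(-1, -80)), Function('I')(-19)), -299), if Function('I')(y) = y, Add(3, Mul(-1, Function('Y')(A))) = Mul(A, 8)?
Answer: -2392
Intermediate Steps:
Function('Y')(A) = Add(3, Mul(-8, A)) (Function('Y')(A) = Add(3, Mul(-1, Mul(A, 8))) = Add(3, Mul(-1, Mul(8, A))) = Add(3, Mul(-8, A)))
Mul(Add(Add(Function('Y')(7), Mul(-1, -80)), Function('I')(-19)), -299) = Mul(Add(Add(Add(3, Mul(-8, 7)), Mul(-1, -80)), -19), -299) = Mul(Add(Add(Add(3, -56), 80), -19), -299) = Mul(Add(Add(-53, 80), -19), -299) = Mul(Add(27, -19), -299) = Mul(8, -299) = -2392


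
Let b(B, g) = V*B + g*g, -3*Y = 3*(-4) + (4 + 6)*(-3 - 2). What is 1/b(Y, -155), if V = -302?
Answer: 3/53351 ≈ 5.6231e-5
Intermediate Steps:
Y = 62/3 (Y = -(3*(-4) + (4 + 6)*(-3 - 2))/3 = -(-12 + 10*(-5))/3 = -(-12 - 50)/3 = -1/3*(-62) = 62/3 ≈ 20.667)
b(B, g) = g**2 - 302*B (b(B, g) = -302*B + g*g = -302*B + g**2 = g**2 - 302*B)
1/b(Y, -155) = 1/((-155)**2 - 302*62/3) = 1/(24025 - 18724/3) = 1/(53351/3) = 3/53351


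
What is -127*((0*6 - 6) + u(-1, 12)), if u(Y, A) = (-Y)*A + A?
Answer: -2286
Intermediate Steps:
u(Y, A) = A - A*Y (u(Y, A) = -A*Y + A = A - A*Y)
-127*((0*6 - 6) + u(-1, 12)) = -127*((0*6 - 6) + 12*(1 - 1*(-1))) = -127*((0 - 6) + 12*(1 + 1)) = -127*(-6 + 12*2) = -127*(-6 + 24) = -127*18 = -2286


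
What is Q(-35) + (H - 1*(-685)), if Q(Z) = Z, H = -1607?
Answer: -957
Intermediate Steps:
Q(-35) + (H - 1*(-685)) = -35 + (-1607 - 1*(-685)) = -35 + (-1607 + 685) = -35 - 922 = -957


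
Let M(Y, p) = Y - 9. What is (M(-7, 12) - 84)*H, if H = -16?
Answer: 1600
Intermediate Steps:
M(Y, p) = -9 + Y
(M(-7, 12) - 84)*H = ((-9 - 7) - 84)*(-16) = (-16 - 84)*(-16) = -100*(-16) = 1600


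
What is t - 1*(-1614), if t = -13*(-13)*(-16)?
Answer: -1090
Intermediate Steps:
t = -2704 (t = 169*(-16) = -2704)
t - 1*(-1614) = -2704 - 1*(-1614) = -2704 + 1614 = -1090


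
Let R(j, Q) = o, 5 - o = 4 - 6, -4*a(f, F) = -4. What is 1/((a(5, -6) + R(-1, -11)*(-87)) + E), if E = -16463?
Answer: -1/17071 ≈ -5.8579e-5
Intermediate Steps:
a(f, F) = 1 (a(f, F) = -¼*(-4) = 1)
o = 7 (o = 5 - (4 - 6) = 5 - 1*(-2) = 5 + 2 = 7)
R(j, Q) = 7
1/((a(5, -6) + R(-1, -11)*(-87)) + E) = 1/((1 + 7*(-87)) - 16463) = 1/((1 - 609) - 16463) = 1/(-608 - 16463) = 1/(-17071) = -1/17071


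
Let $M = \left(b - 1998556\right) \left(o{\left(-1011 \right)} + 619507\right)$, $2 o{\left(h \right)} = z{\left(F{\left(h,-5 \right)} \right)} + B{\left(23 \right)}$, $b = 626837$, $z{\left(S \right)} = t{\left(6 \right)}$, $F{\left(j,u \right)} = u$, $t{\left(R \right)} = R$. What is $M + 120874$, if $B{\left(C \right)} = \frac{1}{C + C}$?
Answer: $- \frac{78181004918791}{92} \approx -8.4979 \cdot 10^{11}$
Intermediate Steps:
$z{\left(S \right)} = 6$
$B{\left(C \right)} = \frac{1}{2 C}$
$o{\left(h \right)} = \frac{277}{92}$ ($o{\left(h \right)} = \frac{6 + \frac{1}{2 \cdot 23}}{2} = \frac{6 + \frac{1}{2} \cdot \frac{1}{23}}{2} = \frac{6 + \frac{1}{46}}{2} = \frac{1}{2} \cdot \frac{277}{46} = \frac{277}{92}$)
$M = - \frac{78181016039199}{92}$ ($M = \left(626837 - 1998556\right) \left(\frac{277}{92} + 619507\right) = \left(-1371719\right) \frac{56994921}{92} = - \frac{78181016039199}{92} \approx -8.4979 \cdot 10^{11}$)
$M + 120874 = - \frac{78181016039199}{92} + 120874 = - \frac{78181004918791}{92}$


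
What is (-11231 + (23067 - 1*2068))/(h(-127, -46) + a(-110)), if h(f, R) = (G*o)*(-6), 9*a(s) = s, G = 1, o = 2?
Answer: -43956/109 ≈ -403.27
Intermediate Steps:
a(s) = s/9
h(f, R) = -12 (h(f, R) = (1*2)*(-6) = 2*(-6) = -12)
(-11231 + (23067 - 1*2068))/(h(-127, -46) + a(-110)) = (-11231 + (23067 - 1*2068))/(-12 + (1/9)*(-110)) = (-11231 + (23067 - 2068))/(-12 - 110/9) = (-11231 + 20999)/(-218/9) = 9768*(-9/218) = -43956/109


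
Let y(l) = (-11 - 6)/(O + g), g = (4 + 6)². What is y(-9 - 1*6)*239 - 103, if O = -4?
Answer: -13951/96 ≈ -145.32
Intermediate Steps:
g = 100 (g = 10² = 100)
y(l) = -17/96 (y(l) = (-11 - 6)/(-4 + 100) = -17/96)
y(-9 - 1*6)*239 - 103 = -17/96*239 - 103 = -4063/96 - 103 = -13951/96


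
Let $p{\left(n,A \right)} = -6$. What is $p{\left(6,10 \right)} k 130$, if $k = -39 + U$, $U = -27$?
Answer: $51480$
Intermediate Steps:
$k = -66$ ($k = -39 - 27 = -66$)
$p{\left(6,10 \right)} k 130 = \left(-6\right) \left(-66\right) 130 = 396 \cdot 130 = 51480$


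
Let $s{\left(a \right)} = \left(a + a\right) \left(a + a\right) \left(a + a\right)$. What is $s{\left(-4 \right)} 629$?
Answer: $-322048$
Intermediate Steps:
$s{\left(a \right)} = 8 a^{3}$ ($s{\left(a \right)} = 2 a 2 a 2 a = 4 a^{2} \cdot 2 a = 8 a^{3}$)
$s{\left(-4 \right)} 629 = 8 \left(-4\right)^{3} \cdot 629 = 8 \left(-64\right) 629 = \left(-512\right) 629 = -322048$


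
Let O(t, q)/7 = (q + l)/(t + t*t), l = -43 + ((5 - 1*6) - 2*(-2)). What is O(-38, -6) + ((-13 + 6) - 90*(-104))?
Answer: 6574998/703 ≈ 9352.8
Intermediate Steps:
l = -40 (l = -43 + ((5 - 6) + 4) = -43 + (-1 + 4) = -43 + 3 = -40)
O(t, q) = 7*(-40 + q)/(t + t**2) (O(t, q) = 7*((q - 40)/(t + t*t)) = 7*((-40 + q)/(t + t**2)) = 7*(-40 + q)/(t + t**2))
O(-38, -6) + ((-13 + 6) - 90*(-104)) = 7*(-40 - 6)/(-38*(1 - 38)) + ((-13 + 6) - 90*(-104)) = 7*(-1/38)*(-46)/(-37) + (-7 + 9360) = 7*(-1/38)*(-1/37)*(-46) + 9353 = -161/703 + 9353 = 6574998/703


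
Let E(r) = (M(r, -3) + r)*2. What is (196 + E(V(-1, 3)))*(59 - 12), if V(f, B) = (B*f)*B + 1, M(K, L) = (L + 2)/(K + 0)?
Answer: 33887/4 ≈ 8471.8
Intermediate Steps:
M(K, L) = (2 + L)/K
V(f, B) = 1 + f*B² (V(f, B) = f*B² + 1 = 1 + f*B²)
E(r) = -2/r + 2*r (E(r) = ((2 - 3)/r + r)*2 = (-1/r + r)*2 = (r - 1/r)*2 = -2/r + 2*r)
(196 + E(V(-1, 3)))*(59 - 12) = (196 + (-2/(1 - 1*3²) + 2*(1 - 1*3²)))*(59 - 12) = (196 + (-2/(1 - 1*9) + 2*(1 - 1*9)))*47 = (196 + (-2/(1 - 9) + 2*(1 - 9)))*47 = (196 + (-2/(-8) + 2*(-8)))*47 = (196 + (-2*(-⅛) - 16))*47 = (196 + (¼ - 16))*47 = (196 - 63/4)*47 = (721/4)*47 = 33887/4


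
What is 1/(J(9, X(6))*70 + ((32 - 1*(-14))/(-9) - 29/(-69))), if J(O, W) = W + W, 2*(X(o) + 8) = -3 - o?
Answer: -207/363221 ≈ -0.00056990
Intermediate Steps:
X(o) = -19/2 - o/2 (X(o) = -8 + (-3 - o)/2 = -8 + (-3/2 - o/2) = -19/2 - o/2)
J(O, W) = 2*W
1/(J(9, X(6))*70 + ((32 - 1*(-14))/(-9) - 29/(-69))) = 1/((2*(-19/2 - ½*6))*70 + ((32 - 1*(-14))/(-9) - 29/(-69))) = 1/((2*(-19/2 - 3))*70 + ((32 + 14)*(-⅑) - 29*(-1/69))) = 1/((2*(-25/2))*70 + (46*(-⅑) + 29/69)) = 1/(-25*70 + (-46/9 + 29/69)) = 1/(-1750 - 971/207) = 1/(-363221/207) = -207/363221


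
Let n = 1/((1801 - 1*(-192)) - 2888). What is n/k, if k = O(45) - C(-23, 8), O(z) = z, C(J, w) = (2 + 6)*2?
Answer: -1/25955 ≈ -3.8528e-5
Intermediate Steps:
C(J, w) = 16 (C(J, w) = 8*2 = 16)
n = -1/895 (n = 1/((1801 + 192) - 2888) = 1/(1993 - 2888) = 1/(-895) = -1/895 ≈ -0.0011173)
k = 29 (k = 45 - 1*16 = 45 - 16 = 29)
n/k = -1/895/29 = -1/895*1/29 = -1/25955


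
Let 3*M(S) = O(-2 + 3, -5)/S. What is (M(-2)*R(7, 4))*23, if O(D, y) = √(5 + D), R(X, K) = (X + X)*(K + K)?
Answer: -1288*√6/3 ≈ -1051.6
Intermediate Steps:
R(X, K) = 4*K*X (R(X, K) = (2*X)*(2*K) = 4*K*X)
M(S) = √6/(3*S) (M(S) = (√(5 + (-2 + 3))/S)/3 = (√(5 + 1)/S)/3 = (√6/S)/3 = √6/(3*S))
(M(-2)*R(7, 4))*23 = (((⅓)*√6/(-2))*(4*4*7))*23 = (((⅓)*√6*(-½))*112)*23 = (-√6/6*112)*23 = -56*√6/3*23 = -1288*√6/3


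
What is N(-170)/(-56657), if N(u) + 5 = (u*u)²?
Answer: -835209995/56657 ≈ -14742.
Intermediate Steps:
N(u) = -5 + u⁴ (N(u) = -5 + (u*u)² = -5 + (u²)² = -5 + u⁴)
N(-170)/(-56657) = (-5 + (-170)⁴)/(-56657) = (-5 + 835210000)*(-1/56657) = 835209995*(-1/56657) = -835209995/56657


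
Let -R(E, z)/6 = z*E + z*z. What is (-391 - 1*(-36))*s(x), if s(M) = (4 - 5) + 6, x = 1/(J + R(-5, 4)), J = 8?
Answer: -1775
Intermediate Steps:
R(E, z) = -6*z² - 6*E*z (R(E, z) = -6*(z*E + z*z) = -6*(E*z + z²) = -6*(z² + E*z) = -6*z² - 6*E*z)
x = 1/32 (x = 1/(8 - 6*4*(-5 + 4)) = 1/(8 - 6*4*(-1)) = 1/(8 + 24) = 1/32 ≈ 0.031250)
s(M) = 5 (s(M) = -1 + 6 = 5)
(-391 - 1*(-36))*s(x) = (-391 - 1*(-36))*5 = (-391 + 36)*5 = -355*5 = -1775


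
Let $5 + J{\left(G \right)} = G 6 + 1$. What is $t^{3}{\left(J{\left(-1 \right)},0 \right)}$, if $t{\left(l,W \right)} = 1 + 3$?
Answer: $64$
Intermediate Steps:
$J{\left(G \right)} = -4 + 6 G$ ($J{\left(G \right)} = -5 + \left(G 6 + 1\right) = -5 + \left(6 G + 1\right) = -5 + \left(1 + 6 G\right) = -4 + 6 G$)
$t{\left(l,W \right)} = 4$
$t^{3}{\left(J{\left(-1 \right)},0 \right)} = 4^{3} = 64$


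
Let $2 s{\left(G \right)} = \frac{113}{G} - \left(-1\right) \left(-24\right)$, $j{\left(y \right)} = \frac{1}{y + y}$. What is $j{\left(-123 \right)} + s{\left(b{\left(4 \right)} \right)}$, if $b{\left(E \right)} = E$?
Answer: $\frac{2087}{984} \approx 2.1209$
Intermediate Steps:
$j{\left(y \right)} = \frac{1}{2 y}$
$s{\left(G \right)} = -12 + \frac{113}{2 G}$ ($s{\left(G \right)} = \frac{\frac{113}{G} - \left(-1\right) \left(-24\right)}{2} = \frac{\frac{113}{G} - 24}{2} = \frac{-24 + \frac{113}{G}}{2} = -12 + \frac{113}{2 G}$)
$j{\left(-123 \right)} + s{\left(b{\left(4 \right)} \right)} = \frac{1}{2 \left(-123\right)} - \left(12 - \frac{113}{2 \cdot 4}\right) = \frac{1}{2} \left(- \frac{1}{123}\right) + \left(-12 + \frac{113}{2} \cdot \frac{1}{4}\right) = - \frac{1}{246} + \left(-12 + \frac{113}{8}\right) = - \frac{1}{246} + \frac{17}{8} = \frac{2087}{984}$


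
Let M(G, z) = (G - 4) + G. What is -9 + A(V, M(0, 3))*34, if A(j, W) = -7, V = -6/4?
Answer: -247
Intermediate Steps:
M(G, z) = -4 + 2*G (M(G, z) = (-4 + G) + G = -4 + 2*G)
V = -3/2 (V = -6*¼ = -3/2 ≈ -1.5000)
-9 + A(V, M(0, 3))*34 = -9 - 7*34 = -9 - 238 = -247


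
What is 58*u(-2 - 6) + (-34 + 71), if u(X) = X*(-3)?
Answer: 1429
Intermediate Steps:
u(X) = -3*X
58*u(-2 - 6) + (-34 + 71) = 58*(-3*(-2 - 6)) + (-34 + 71) = 58*(-3*(-8)) + 37 = 58*24 + 37 = 1392 + 37 = 1429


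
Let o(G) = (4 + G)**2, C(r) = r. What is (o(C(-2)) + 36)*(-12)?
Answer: -480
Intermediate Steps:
(o(C(-2)) + 36)*(-12) = ((4 - 2)**2 + 36)*(-12) = (2**2 + 36)*(-12) = (4 + 36)*(-12) = 40*(-12) = -480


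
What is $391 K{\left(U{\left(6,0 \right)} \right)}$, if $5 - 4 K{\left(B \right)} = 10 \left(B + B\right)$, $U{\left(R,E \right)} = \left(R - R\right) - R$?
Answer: $\frac{48875}{4} \approx 12219.0$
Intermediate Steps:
$U{\left(R,E \right)} = - R$ ($U{\left(R,E \right)} = 0 - R = - R$)
$K{\left(B \right)} = \frac{5}{4} - 5 B$ ($K{\left(B \right)} = \frac{5}{4} - \frac{10 \left(B + B\right)}{4} = \frac{5}{4} - \frac{10 \cdot 2 B}{4} = \frac{5}{4} - \frac{20 B}{4} = \frac{5}{4} - 5 B$)
$391 K{\left(U{\left(6,0 \right)} \right)} = 391 \left(\frac{5}{4} - 5 \left(\left(-1\right) 6\right)\right) = 391 \left(\frac{5}{4} - -30\right) = 391 \left(\frac{5}{4} + 30\right) = 391 \cdot \frac{125}{4} = \frac{48875}{4}$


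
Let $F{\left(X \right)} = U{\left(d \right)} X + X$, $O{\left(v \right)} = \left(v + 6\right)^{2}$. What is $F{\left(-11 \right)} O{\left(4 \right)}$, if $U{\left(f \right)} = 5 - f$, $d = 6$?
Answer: $0$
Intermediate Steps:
$O{\left(v \right)} = \left(6 + v\right)^{2}$
$F{\left(X \right)} = 0$ ($F{\left(X \right)} = \left(5 - 6\right) X + X = - X + X = 0$)
$F{\left(-11 \right)} O{\left(4 \right)} = 0 \left(6 + 4\right)^{2} = 0 \cdot 10^{2} = 0 \cdot 100 = 0$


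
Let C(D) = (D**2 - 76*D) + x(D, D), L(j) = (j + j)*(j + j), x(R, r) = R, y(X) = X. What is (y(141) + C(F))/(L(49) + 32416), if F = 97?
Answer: 455/8404 ≈ 0.054141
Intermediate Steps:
L(j) = 4*j**2 (L(j) = (2*j)*(2*j) = 4*j**2)
C(D) = D**2 - 75*D (C(D) = (D**2 - 76*D) + D = D**2 - 75*D)
(y(141) + C(F))/(L(49) + 32416) = (141 + 97*(-75 + 97))/(4*49**2 + 32416) = (141 + 97*22)/(4*2401 + 32416) = (141 + 2134)/(9604 + 32416) = 2275/42020 = 2275*(1/42020) = 455/8404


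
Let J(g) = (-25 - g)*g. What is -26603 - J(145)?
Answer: -1953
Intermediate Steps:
J(g) = g*(-25 - g)
-26603 - J(145) = -26603 - (-1)*145*(25 + 145) = -26603 - (-1)*145*170 = -26603 - 1*(-24650) = -26603 + 24650 = -1953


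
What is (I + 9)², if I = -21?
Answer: 144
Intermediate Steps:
(I + 9)² = (-21 + 9)² = (-12)² = 144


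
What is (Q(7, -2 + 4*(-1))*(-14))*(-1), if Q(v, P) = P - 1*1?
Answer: -98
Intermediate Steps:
Q(v, P) = -1 + P (Q(v, P) = P - 1 = -1 + P)
(Q(7, -2 + 4*(-1))*(-14))*(-1) = ((-1 + (-2 + 4*(-1)))*(-14))*(-1) = ((-1 + (-2 - 4))*(-14))*(-1) = ((-1 - 6)*(-14))*(-1) = -7*(-14)*(-1) = 98*(-1) = -98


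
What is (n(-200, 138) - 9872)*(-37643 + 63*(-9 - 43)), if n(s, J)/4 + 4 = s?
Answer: 437342272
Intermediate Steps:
n(s, J) = -16 + 4*s
(n(-200, 138) - 9872)*(-37643 + 63*(-9 - 43)) = ((-16 + 4*(-200)) - 9872)*(-37643 + 63*(-9 - 43)) = ((-16 - 800) - 9872)*(-37643 + 63*(-52)) = (-816 - 9872)*(-37643 - 3276) = -10688*(-40919) = 437342272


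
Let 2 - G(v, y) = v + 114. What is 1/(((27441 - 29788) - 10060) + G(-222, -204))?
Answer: -1/12297 ≈ -8.1321e-5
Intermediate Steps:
G(v, y) = -112 - v (G(v, y) = 2 - (v + 114) = 2 - (114 + v) = 2 + (-114 - v) = -112 - v)
1/(((27441 - 29788) - 10060) + G(-222, -204)) = 1/(((27441 - 29788) - 10060) + (-112 - 1*(-222))) = 1/((-2347 - 10060) + (-112 + 222)) = 1/(-12407 + 110) = 1/(-12297) = -1/12297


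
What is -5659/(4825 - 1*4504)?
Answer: -5659/321 ≈ -17.629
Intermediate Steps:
-5659/(4825 - 1*4504) = -5659/(4825 - 4504) = -5659/321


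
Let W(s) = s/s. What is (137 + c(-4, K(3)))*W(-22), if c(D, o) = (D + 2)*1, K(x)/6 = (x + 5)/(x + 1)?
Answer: 135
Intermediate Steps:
K(x) = 6*(5 + x)/(1 + x) (K(x) = 6*((x + 5)/(x + 1)) = 6*((5 + x)/(1 + x)) = 6*(5 + x)/(1 + x))
W(s) = 1
c(D, o) = 2 + D (c(D, o) = (2 + D)*1 = 2 + D)
(137 + c(-4, K(3)))*W(-22) = (137 + (2 - 4))*1 = (137 - 2)*1 = 135*1 = 135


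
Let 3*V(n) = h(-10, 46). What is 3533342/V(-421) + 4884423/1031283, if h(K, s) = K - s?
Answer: -1821892180945/9625308 ≈ -1.8928e+5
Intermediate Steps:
V(n) = -56/3 (V(n) = (-10 - 1*46)/3 = (-10 - 46)/3 = (1/3)*(-56) = -56/3)
3533342/V(-421) + 4884423/1031283 = 3533342/(-56/3) + 4884423/1031283 = 3533342*(-3/56) + 4884423*(1/1031283) = -5300013/28 + 1628141/343761 = -1821892180945/9625308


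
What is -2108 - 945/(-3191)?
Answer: -6725683/3191 ≈ -2107.7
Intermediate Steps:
-2108 - 945/(-3191) = -2108 - 945*(-1)/3191 = -2108 - 1*(-945/3191) = -2108 + 945/3191 = -6725683/3191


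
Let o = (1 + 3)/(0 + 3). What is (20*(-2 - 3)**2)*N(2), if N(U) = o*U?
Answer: 4000/3 ≈ 1333.3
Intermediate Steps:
o = 4/3 ≈ 1.3333
N(U) = 4*U/3
(20*(-2 - 3)**2)*N(2) = (20*(-2 - 3)**2)*((4/3)*2) = (20*(-5)**2)*(8/3) = (20*25)*(8/3) = 500*(8/3) = 4000/3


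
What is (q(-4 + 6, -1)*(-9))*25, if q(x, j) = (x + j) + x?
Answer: -675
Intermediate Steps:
q(x, j) = j + 2*x (q(x, j) = (j + x) + x = j + 2*x)
(q(-4 + 6, -1)*(-9))*25 = ((-1 + 2*(-4 + 6))*(-9))*25 = ((-1 + 2*2)*(-9))*25 = ((-1 + 4)*(-9))*25 = (3*(-9))*25 = -27*25 = -675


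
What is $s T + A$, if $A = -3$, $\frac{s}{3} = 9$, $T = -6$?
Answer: $-165$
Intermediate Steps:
$s = 27$ ($s = 3 \cdot 9 = 27$)
$s T + A = 27 \left(-6\right) - 3 = -162 - 3 = -165$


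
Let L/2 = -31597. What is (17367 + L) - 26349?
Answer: -72176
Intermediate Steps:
L = -63194 (L = 2*(-31597) = -63194)
(17367 + L) - 26349 = (17367 - 63194) - 26349 = -45827 - 26349 = -72176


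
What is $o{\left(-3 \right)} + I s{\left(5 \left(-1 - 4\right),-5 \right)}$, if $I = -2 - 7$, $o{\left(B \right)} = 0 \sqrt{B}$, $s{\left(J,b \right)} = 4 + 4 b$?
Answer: $144$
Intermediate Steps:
$o{\left(B \right)} = 0$
$I = -9$ ($I = -2 - 7 = -9$)
$o{\left(-3 \right)} + I s{\left(5 \left(-1 - 4\right),-5 \right)} = 0 - 9 \left(4 + 4 \left(-5\right)\right) = 0 - 9 \left(4 - 20\right) = 0 - -144 = 0 + 144 = 144$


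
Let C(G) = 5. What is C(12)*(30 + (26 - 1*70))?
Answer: -70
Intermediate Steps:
C(12)*(30 + (26 - 1*70)) = 5*(30 + (26 - 1*70)) = 5*(30 + (26 - 70)) = 5*(30 - 44) = 5*(-14) = -70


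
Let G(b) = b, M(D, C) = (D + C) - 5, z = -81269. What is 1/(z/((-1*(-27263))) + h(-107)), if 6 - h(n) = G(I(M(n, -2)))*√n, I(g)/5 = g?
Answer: 2243990267/25839308675238181 - 423664566330*I*√107/25839308675238181 ≈ 8.6844e-8 - 0.0001696*I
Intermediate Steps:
M(D, C) = -5 + C + D (M(D, C) = (C + D) - 5 = -5 + C + D)
I(g) = 5*g
h(n) = 6 - √n*(-35 + 5*n) (h(n) = 6 - 5*(-5 - 2 + n)*√n = 6 - 5*(-7 + n)*√n = 6 - (-35 + 5*n)*√n = 6 - √n*(-35 + 5*n))
1/(z/((-1*(-27263))) + h(-107)) = 1/(-81269/((-1*(-27263))) + (6 + 5*√(-107)*(7 - 1*(-107)))) = 1/(-81269/27263 + (6 + 5*(I*√107)*(7 + 107))) = 1/(-81269*1/27263 + (6 + 5*(I*√107)*114)) = 1/(-81269/27263 + (6 + 570*I*√107)) = 1/(82309/27263 + 570*I*√107)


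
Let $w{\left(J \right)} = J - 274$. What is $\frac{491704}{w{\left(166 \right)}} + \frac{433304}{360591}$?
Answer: $- \frac{14771436686}{3245319} \approx -4551.6$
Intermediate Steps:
$w{\left(J \right)} = -274 + J$ ($w{\left(J \right)} = J - 274 = -274 + J$)
$\frac{491704}{w{\left(166 \right)}} + \frac{433304}{360591} = \frac{491704}{-274 + 166} + \frac{433304}{360591} = \frac{491704}{-108} + 433304 \cdot \frac{1}{360591} = 491704 \left(- \frac{1}{108}\right) + \frac{433304}{360591} = - \frac{122926}{27} + \frac{433304}{360591} = - \frac{14771436686}{3245319}$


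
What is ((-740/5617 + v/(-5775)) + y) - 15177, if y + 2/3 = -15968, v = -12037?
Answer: -336748415832/10812725 ≈ -31144.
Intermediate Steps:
y = -47906/3 (y = -⅔ - 15968 = -47906/3 ≈ -15969.)
((-740/5617 + v/(-5775)) + y) - 15177 = ((-740/5617 - 12037/(-5775)) - 47906/3) - 15177 = ((-740*1/5617 - 12037*(-1/5775)) - 47906/3) - 15177 = ((-740/5617 + 12037/5775) - 47906/3) - 15177 = (63338329/32438175 - 47906/3) - 15177 = -172643688507/10812725 - 15177 = -336748415832/10812725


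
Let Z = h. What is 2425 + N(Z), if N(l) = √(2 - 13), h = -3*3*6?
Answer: 2425 + I*√11 ≈ 2425.0 + 3.3166*I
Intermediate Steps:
h = -54 (h = -9*6 = -54)
Z = -54
N(l) = I*√11 (N(l) = √(-11) = I*√11)
2425 + N(Z) = 2425 + I*√11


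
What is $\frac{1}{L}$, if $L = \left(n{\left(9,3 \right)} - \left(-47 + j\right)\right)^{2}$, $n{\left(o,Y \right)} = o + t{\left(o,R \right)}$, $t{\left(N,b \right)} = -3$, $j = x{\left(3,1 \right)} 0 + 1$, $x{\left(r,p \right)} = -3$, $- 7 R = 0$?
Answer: $\frac{1}{2704} \approx 0.00036982$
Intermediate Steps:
$R = 0$ ($R = \left(- \frac{1}{7}\right) 0 = 0$)
$j = 1$ ($j = \left(-3\right) 0 + 1 = 0 + 1 = 1$)
$n{\left(o,Y \right)} = -3 + o$ ($n{\left(o,Y \right)} = o - 3 = -3 + o$)
$L = 2704$ ($L = \left(\left(-3 + 9\right) + \left(47 - 1\right)\right)^{2} = \left(6 + \left(47 - 1\right)\right)^{2} = \left(6 + 46\right)^{2} = 52^{2} = 2704$)
$\frac{1}{L} = \frac{1}{2704}$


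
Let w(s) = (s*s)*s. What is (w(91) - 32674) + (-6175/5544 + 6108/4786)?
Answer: 9563992707025/13266792 ≈ 7.2090e+5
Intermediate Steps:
w(s) = s³ (w(s) = s²*s = s³)
(w(91) - 32674) + (-6175/5544 + 6108/4786) = (91³ - 32674) + (-6175/5544 + 6108/4786) = (753571 - 32674) + (-6175*1/5544 + 6108*(1/4786)) = 720897 + (-6175/5544 + 3054/2393) = 720897 + 2154601/13266792 = 9563992707025/13266792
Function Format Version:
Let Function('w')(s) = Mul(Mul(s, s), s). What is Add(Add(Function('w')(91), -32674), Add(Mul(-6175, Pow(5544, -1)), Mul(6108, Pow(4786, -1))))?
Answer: Rational(9563992707025, 13266792) ≈ 7.2090e+5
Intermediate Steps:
Function('w')(s) = Pow(s, 3) (Function('w')(s) = Mul(Pow(s, 2), s) = Pow(s, 3))
Add(Add(Function('w')(91), -32674), Add(Mul(-6175, Pow(5544, -1)), Mul(6108, Pow(4786, -1)))) = Add(Add(Pow(91, 3), -32674), Add(Mul(-6175, Pow(5544, -1)), Mul(6108, Pow(4786, -1)))) = Add(Add(753571, -32674), Add(Mul(-6175, Rational(1, 5544)), Mul(6108, Rational(1, 4786)))) = Add(720897, Add(Rational(-6175, 5544), Rational(3054, 2393))) = Add(720897, Rational(2154601, 13266792)) = Rational(9563992707025, 13266792)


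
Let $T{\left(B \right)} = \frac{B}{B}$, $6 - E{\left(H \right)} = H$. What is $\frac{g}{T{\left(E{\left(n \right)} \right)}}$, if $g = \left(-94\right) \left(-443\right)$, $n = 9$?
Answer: $41642$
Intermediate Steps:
$E{\left(H \right)} = 6 - H$
$T{\left(B \right)} = 1$
$g = 41642$
$\frac{g}{T{\left(E{\left(n \right)} \right)}} = \frac{41642}{1} = 41642 \cdot 1 = 41642$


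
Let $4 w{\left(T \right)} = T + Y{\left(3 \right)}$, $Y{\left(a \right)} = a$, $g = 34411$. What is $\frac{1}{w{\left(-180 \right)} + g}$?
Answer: $\frac{4}{137467} \approx 2.9098 \cdot 10^{-5}$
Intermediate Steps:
$w{\left(T \right)} = \frac{3}{4} + \frac{T}{4}$ ($w{\left(T \right)} = \frac{T + 3}{4} = \frac{3 + T}{4} = \frac{3}{4} + \frac{T}{4}$)
$\frac{1}{w{\left(-180 \right)} + g} = \frac{1}{\left(\frac{3}{4} + \frac{1}{4} \left(-180\right)\right) + 34411} = \frac{1}{\left(\frac{3}{4} - 45\right) + 34411} = \frac{1}{- \frac{177}{4} + 34411} = \frac{1}{\frac{137467}{4}} = \frac{4}{137467}$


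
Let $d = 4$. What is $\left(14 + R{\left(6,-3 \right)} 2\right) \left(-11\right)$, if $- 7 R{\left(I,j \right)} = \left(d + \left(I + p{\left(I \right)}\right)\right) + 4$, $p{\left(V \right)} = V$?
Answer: $- \frac{638}{7} \approx -91.143$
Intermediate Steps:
$R{\left(I,j \right)} = - \frac{8}{7} - \frac{2 I}{7}$ ($R{\left(I,j \right)} = - \frac{\left(4 + \left(I + I\right)\right) + 4}{7} = - \frac{\left(4 + 2 I\right) + 4}{7} = - \frac{8 + 2 I}{7} = - \frac{8}{7} - \frac{2 I}{7}$)
$\left(14 + R{\left(6,-3 \right)} 2\right) \left(-11\right) = \left(14 + \left(- \frac{8}{7} - \frac{12}{7}\right) 2\right) \left(-11\right) = \left(14 - \frac{40}{7}\right) \left(-11\right) = \frac{58}{7} \left(-11\right) = - \frac{638}{7}$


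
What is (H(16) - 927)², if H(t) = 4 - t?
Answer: 881721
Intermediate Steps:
(H(16) - 927)² = ((4 - 1*16) - 927)² = ((4 - 16) - 927)² = (-12 - 927)² = (-939)² = 881721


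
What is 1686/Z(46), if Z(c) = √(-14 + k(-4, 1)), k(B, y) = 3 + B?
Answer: -562*I*√15/5 ≈ -435.32*I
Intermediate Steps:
Z(c) = I*√15 (Z(c) = √(-14 + (3 - 4)) = √(-14 - 1) = √(-15) = I*√15)
1686/Z(46) = 1686/((I*√15)) = 1686*(-I*√15/15) = -562*I*√15/5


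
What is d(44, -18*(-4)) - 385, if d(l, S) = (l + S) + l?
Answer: -225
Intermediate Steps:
d(l, S) = S + 2*l (d(l, S) = (S + l) + l = S + 2*l)
d(44, -18*(-4)) - 385 = (-18*(-4) + 2*44) - 385 = (72 + 88) - 385 = 160 - 385 = -225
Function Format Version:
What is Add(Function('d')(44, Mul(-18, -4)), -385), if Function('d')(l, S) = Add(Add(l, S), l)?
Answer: -225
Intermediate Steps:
Function('d')(l, S) = Add(S, Mul(2, l)) (Function('d')(l, S) = Add(Add(S, l), l) = Add(S, Mul(2, l)))
Add(Function('d')(44, Mul(-18, -4)), -385) = Add(Add(Mul(-18, -4), Mul(2, 44)), -385) = Add(Add(72, 88), -385) = Add(160, -385) = -225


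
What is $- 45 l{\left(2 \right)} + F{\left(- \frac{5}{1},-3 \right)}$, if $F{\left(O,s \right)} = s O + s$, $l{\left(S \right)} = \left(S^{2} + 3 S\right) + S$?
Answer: $-528$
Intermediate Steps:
$l{\left(S \right)} = S^{2} + 4 S$
$F{\left(O,s \right)} = s + O s$ ($F{\left(O,s \right)} = O s + s = s + O s$)
$- 45 l{\left(2 \right)} + F{\left(- \frac{5}{1},-3 \right)} = - 45 \cdot 2 \left(4 + 2\right) - 3 \left(1 - \frac{5}{1}\right) = - 45 \cdot 2 \cdot 6 - 3 \left(1 - 5\right) = \left(-45\right) 12 - 3 \left(1 - 5\right) = -540 - -12 = -540 + 12 = -528$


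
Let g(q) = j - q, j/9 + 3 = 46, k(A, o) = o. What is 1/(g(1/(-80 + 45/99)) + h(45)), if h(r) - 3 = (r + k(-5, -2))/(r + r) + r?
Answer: 15750/6858973 ≈ 0.0022963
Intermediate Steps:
j = 387 (j = -27 + 9*46 = -27 + 414 = 387)
g(q) = 387 - q
h(r) = 3 + r + (-2 + r)/(2*r) (h(r) = 3 + ((r - 2)/(r + r) + r) = 3 + ((-2 + r)/((2*r)) + r) = 3 + ((-2 + r)*(1/(2*r)) + r) = 3 + ((-2 + r)/(2*r) + r) = 3 + (r + (-2 + r)/(2*r)) = 3 + r + (-2 + r)/(2*r))
1/(g(1/(-80 + 45/99)) + h(45)) = 1/((387 - 1/(-80 + 45/99)) + (7/2 + 45 - 1/45)) = 1/((387 - 1/(-80 + 45*(1/99))) + (7/2 + 45 - 1*1/45)) = 1/((387 - 1/(-80 + 5/11)) + (7/2 + 45 - 1/45)) = 1/((387 - 1/(-875/11)) + 4363/90) = 1/((387 - 1*(-11/875)) + 4363/90) = 1/((387 + 11/875) + 4363/90) = 1/(338636/875 + 4363/90) = 1/(6858973/15750) = 15750/6858973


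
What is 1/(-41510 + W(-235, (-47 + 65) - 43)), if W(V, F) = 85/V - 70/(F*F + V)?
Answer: -1833/76088822 ≈ -2.4090e-5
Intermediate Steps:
W(V, F) = -70/(V + F**2) + 85/V (W(V, F) = 85/V - 70/(F**2 + V) = 85/V - 70/(V + F**2) = -70/(V + F**2) + 85/V)
1/(-41510 + W(-235, (-47 + 65) - 43)) = 1/(-41510 + 5*(3*(-235) + 17*((-47 + 65) - 43)**2)/(-235*(-235 + ((-47 + 65) - 43)**2))) = 1/(-41510 + 5*(-1/235)*(-705 + 17*(18 - 43)**2)/(-235 + (18 - 43)**2)) = 1/(-41510 + 5*(-1/235)*(-705 + 17*(-25)**2)/(-235 + (-25)**2)) = 1/(-41510 + 5*(-1/235)*(-705 + 17*625)/(-235 + 625)) = 1/(-41510 + 5*(-1/235)*(-705 + 10625)/390) = 1/(-41510 + 5*(-1/235)*(1/390)*9920) = 1/(-41510 - 992/1833) = 1/(-76088822/1833) = -1833/76088822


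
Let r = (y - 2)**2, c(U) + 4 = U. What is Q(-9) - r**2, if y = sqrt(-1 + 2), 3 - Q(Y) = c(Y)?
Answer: 15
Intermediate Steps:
c(U) = -4 + U
Q(Y) = 7 - Y (Q(Y) = 3 - (-4 + Y) = 3 + (4 - Y) = 7 - Y)
y = 1 (y = sqrt(1) = 1)
r = 1 (r = (1 - 2)**2 = (-1)**2 = 1)
Q(-9) - r**2 = (7 - 1*(-9)) - 1*1**2 = (7 + 9) - 1*1 = 16 - 1 = 15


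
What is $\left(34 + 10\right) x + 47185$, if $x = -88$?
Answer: $43313$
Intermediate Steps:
$\left(34 + 10\right) x + 47185 = \left(34 + 10\right) \left(-88\right) + 47185 = 44 \left(-88\right) + 47185 = -3872 + 47185 = 43313$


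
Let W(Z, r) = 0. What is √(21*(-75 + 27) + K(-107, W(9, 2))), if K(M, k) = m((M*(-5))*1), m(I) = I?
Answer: I*√473 ≈ 21.749*I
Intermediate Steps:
K(M, k) = -5*M (K(M, k) = (M*(-5))*1 = -5*M*1 = -5*M)
√(21*(-75 + 27) + K(-107, W(9, 2))) = √(21*(-75 + 27) - 5*(-107)) = √(21*(-48) + 535) = √(-1008 + 535) = √(-473) = I*√473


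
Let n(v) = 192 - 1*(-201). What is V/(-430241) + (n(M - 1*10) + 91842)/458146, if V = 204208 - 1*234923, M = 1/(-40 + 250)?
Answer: 4135017925/15162553322 ≈ 0.27271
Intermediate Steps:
M = 1/210 ≈ 0.0047619
n(v) = 393 (n(v) = 192 + 201 = 393)
V = -30715 (V = 204208 - 234923 = -30715)
V/(-430241) + (n(M - 1*10) + 91842)/458146 = -30715/(-430241) + (393 + 91842)/458146 = -30715*(-1/430241) + 92235*(1/458146) = 30715/430241 + 7095/35242 = 4135017925/15162553322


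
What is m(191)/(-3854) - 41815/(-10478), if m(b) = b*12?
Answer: 68569717/20191106 ≈ 3.3960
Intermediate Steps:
m(b) = 12*b
m(191)/(-3854) - 41815/(-10478) = (12*191)/(-3854) - 41815/(-10478) = 2292*(-1/3854) - 41815*(-1/10478) = -1146/1927 + 41815/10478 = 68569717/20191106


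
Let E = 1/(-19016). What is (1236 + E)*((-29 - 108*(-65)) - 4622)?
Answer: 55680442975/19016 ≈ 2.9281e+6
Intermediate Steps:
E = -1/19016 ≈ -5.2587e-5
(1236 + E)*((-29 - 108*(-65)) - 4622) = (1236 - 1/19016)*((-29 - 108*(-65)) - 4622) = 23503775*((-29 + 7020) - 4622)/19016 = 23503775*(6991 - 4622)/19016 = (23503775/19016)*2369 = 55680442975/19016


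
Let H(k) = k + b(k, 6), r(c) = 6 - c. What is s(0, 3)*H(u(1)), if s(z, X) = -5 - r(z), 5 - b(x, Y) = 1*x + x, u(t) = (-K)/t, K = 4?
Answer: -99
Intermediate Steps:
u(t) = -4/t (u(t) = (-1*4)/t = -4/t)
b(x, Y) = 5 - 2*x (b(x, Y) = 5 - (1*x + x) = 5 - (x + x) = 5 - 2*x)
s(z, X) = -11 + z (s(z, X) = -5 - (6 - z) = -5 + (-6 + z) = -11 + z)
H(k) = 5 - k (H(k) = k + (5 - 2*k) = 5 - k)
s(0, 3)*H(u(1)) = (-11 + 0)*(5 - (-4)/1) = -11*(5 - (-4)) = -11*(5 - 1*(-4)) = -11*(5 + 4) = -11*9 = -99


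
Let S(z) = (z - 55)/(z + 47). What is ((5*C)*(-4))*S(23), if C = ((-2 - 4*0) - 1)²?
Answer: 576/7 ≈ 82.286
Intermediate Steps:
S(z) = (-55 + z)/(47 + z)
C = 9 (C = ((-2 + 0) - 1)² = (-2 - 1)² = (-3)² = 9)
((5*C)*(-4))*S(23) = ((5*9)*(-4))*((-55 + 23)/(47 + 23)) = (45*(-4))*(-32/70) = -18*(-32)/7 = -180*(-16/35) = 576/7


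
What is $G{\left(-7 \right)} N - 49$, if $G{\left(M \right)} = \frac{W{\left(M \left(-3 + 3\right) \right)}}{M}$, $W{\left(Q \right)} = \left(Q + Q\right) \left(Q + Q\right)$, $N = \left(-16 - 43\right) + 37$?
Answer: $-49$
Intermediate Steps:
$N = -22$ ($N = -59 + 37 = -22$)
$W{\left(Q \right)} = 4 Q^{2}$ ($W{\left(Q \right)} = 2 Q 2 Q = 4 Q^{2}$)
$G{\left(M \right)} = 0$ ($G{\left(M \right)} = \frac{4 \left(M \left(-3 + 3\right)\right)^{2}}{M} = \frac{4 \left(M 0\right)^{2}}{M} = \frac{4 \cdot 0^{2}}{M} = \frac{4 \cdot 0}{M} = \frac{0}{M} = 0$)
$G{\left(-7 \right)} N - 49 = 0 \left(-22\right) - 49 = 0 - 49 = -49$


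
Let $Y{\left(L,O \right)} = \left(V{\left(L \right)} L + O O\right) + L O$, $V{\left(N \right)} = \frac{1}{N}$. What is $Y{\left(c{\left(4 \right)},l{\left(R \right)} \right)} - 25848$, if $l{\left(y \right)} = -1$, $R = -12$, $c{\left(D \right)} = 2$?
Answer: $-25848$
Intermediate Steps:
$Y{\left(L,O \right)} = 1 + O^{2} + L O$ ($Y{\left(L,O \right)} = \left(\frac{L}{L} + O O\right) + L O = \left(1 + O^{2}\right) + L O = 1 + O^{2} + L O$)
$Y{\left(c{\left(4 \right)},l{\left(R \right)} \right)} - 25848 = \left(1 + \left(-1\right)^{2} + 2 \left(-1\right)\right) - 25848 = \left(1 + 1 - 2\right) - 25848 = 0 - 25848 = -25848$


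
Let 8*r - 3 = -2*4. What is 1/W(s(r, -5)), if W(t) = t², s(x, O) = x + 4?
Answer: 64/729 ≈ 0.087791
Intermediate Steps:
r = -5/8 (r = 3/8 + (-2*4)/8 = 3/8 + (⅛)*(-8) = 3/8 - 1 = -5/8 ≈ -0.62500)
s(x, O) = 4 + x
1/W(s(r, -5)) = 1/((4 - 5/8)²) = 1/((27/8)²) = 1/(729/64) = 64/729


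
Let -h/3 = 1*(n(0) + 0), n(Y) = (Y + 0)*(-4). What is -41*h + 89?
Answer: 89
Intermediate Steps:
n(Y) = -4*Y (n(Y) = Y*(-4) = -4*Y)
h = 0 (h = -3*(-4*0 + 0) = -3*(0 + 0) = -3*0 = 0)
-41*h + 89 = -41*0 + 89 = 0 + 89 = 89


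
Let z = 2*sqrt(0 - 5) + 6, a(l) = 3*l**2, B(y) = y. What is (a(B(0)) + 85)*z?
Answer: 510 + 170*I*sqrt(5) ≈ 510.0 + 380.13*I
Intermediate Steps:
z = 6 + 2*I*sqrt(5) (z = 2*sqrt(-5) + 6 = 2*(I*sqrt(5)) + 6 = 2*I*sqrt(5) + 6 = 6 + 2*I*sqrt(5) ≈ 6.0 + 4.4721*I)
(a(B(0)) + 85)*z = (3*0**2 + 85)*(6 + 2*I*sqrt(5)) = (3*0 + 85)*(6 + 2*I*sqrt(5)) = (0 + 85)*(6 + 2*I*sqrt(5)) = 85*(6 + 2*I*sqrt(5)) = 510 + 170*I*sqrt(5)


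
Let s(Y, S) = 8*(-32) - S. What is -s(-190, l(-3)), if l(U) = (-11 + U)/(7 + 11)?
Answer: 2297/9 ≈ 255.22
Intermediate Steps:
l(U) = -11/18 + U/18 (l(U) = (-11 + U)/18 = (-11 + U)*(1/18) = -11/18 + U/18)
s(Y, S) = -256 - S
-s(-190, l(-3)) = -(-256 - (-11/18 + (1/18)*(-3))) = -(-256 - (-11/18 - 1/6)) = -(-256 - 1*(-7/9)) = -(-256 + 7/9) = -1*(-2297/9) = 2297/9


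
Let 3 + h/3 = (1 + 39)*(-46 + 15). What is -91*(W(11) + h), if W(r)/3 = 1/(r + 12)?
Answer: 7804524/23 ≈ 3.3933e+5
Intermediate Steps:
W(r) = 3/(12 + r) (W(r) = 3/(r + 12) = 3/(12 + r))
h = -3729 (h = -9 + 3*((1 + 39)*(-46 + 15)) = -9 + 3*(40*(-31)) = -9 + 3*(-1240) = -9 - 3720 = -3729)
-91*(W(11) + h) = -91*(3/(12 + 11) - 3729) = -91*(3/23 - 3729) = -91*(-85764/23) = 7804524/23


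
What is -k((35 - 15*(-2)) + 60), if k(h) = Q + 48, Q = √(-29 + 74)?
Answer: -48 - 3*√5 ≈ -54.708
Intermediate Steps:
Q = 3*√5 (Q = √45 = 3*√5 ≈ 6.7082)
k(h) = 48 + 3*√5 (k(h) = 3*√5 + 48 = 48 + 3*√5)
-k((35 - 15*(-2)) + 60) = -(48 + 3*√5) = -48 - 3*√5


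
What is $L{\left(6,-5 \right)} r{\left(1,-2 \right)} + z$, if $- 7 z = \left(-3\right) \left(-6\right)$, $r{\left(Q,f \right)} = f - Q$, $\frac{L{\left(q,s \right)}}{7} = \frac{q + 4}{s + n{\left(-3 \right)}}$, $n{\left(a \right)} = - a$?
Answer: $\frac{717}{7} \approx 102.43$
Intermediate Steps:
$L{\left(q,s \right)} = \frac{7 \left(4 + q\right)}{3 + s}$ ($L{\left(q,s \right)} = 7 \frac{q + 4}{s - -3} = 7 \frac{4 + q}{s + 3} = 7 \frac{4 + q}{3 + s} = \frac{7 \left(4 + q\right)}{3 + s}$)
$z = - \frac{18}{7}$ ($z = - \frac{\left(-3\right) \left(-6\right)}{7} = \left(- \frac{1}{7}\right) 18 = - \frac{18}{7} \approx -2.5714$)
$L{\left(6,-5 \right)} r{\left(1,-2 \right)} + z = \frac{7 \left(4 + 6\right)}{3 - 5} \left(-2 - 1\right) - \frac{18}{7} = 7 \frac{1}{-2} \cdot 10 \left(-2 - 1\right) - \frac{18}{7} = 7 \left(- \frac{1}{2}\right) 10 \left(-3\right) - \frac{18}{7} = \left(-35\right) \left(-3\right) - \frac{18}{7} = 105 - \frac{18}{7} = \frac{717}{7}$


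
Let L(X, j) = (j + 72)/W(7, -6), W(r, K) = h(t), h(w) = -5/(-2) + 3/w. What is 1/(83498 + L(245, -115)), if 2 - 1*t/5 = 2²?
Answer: 11/918263 ≈ 1.1979e-5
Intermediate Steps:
t = -10 (t = 10 - 5*2² = 10 - 5*4 = 10 - 20 = -10)
h(w) = 5/2 + 3/w (h(w) = -5*(-½) + 3/w = 5/2 + 3/w)
W(r, K) = 11/5 (W(r, K) = 5/2 + 3/(-10) = 5/2 + 3*(-⅒) = 5/2 - 3/10 = 11/5)
L(X, j) = 360/11 + 5*j/11 (L(X, j) = (j + 72)/(11/5) = (72 + j)*(5/11) = 360/11 + 5*j/11)
1/(83498 + L(245, -115)) = 1/(83498 + (360/11 + (5/11)*(-115))) = 1/(83498 + (360/11 - 575/11)) = 1/(83498 - 215/11) = 1/(918263/11) = 11/918263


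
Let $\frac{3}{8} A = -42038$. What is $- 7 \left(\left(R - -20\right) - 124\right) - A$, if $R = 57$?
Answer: $\frac{337291}{3} \approx 1.1243 \cdot 10^{5}$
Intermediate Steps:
$A = - \frac{336304}{3}$ ($A = \frac{8}{3} \left(-42038\right) = - \frac{336304}{3} \approx -1.121 \cdot 10^{5}$)
$- 7 \left(\left(R - -20\right) - 124\right) - A = - 7 \left(\left(57 - -20\right) - 124\right) - - \frac{336304}{3} = - 7 \left(\left(57 + \left(-8 + 28\right)\right) - 124\right) + \frac{336304}{3} = - 7 \left(\left(57 + 20\right) - 124\right) + \frac{336304}{3} = - 7 \left(77 - 124\right) + \frac{336304}{3} = \left(-7\right) \left(-47\right) + \frac{336304}{3} = 329 + \frac{336304}{3} = \frac{337291}{3}$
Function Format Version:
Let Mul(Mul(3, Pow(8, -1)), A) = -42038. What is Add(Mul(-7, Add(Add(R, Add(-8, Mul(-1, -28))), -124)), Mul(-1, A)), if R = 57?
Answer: Rational(337291, 3) ≈ 1.1243e+5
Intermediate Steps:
A = Rational(-336304, 3) (A = Mul(Rational(8, 3), -42038) = Rational(-336304, 3) ≈ -1.1210e+5)
Add(Mul(-7, Add(Add(R, Add(-8, Mul(-1, -28))), -124)), Mul(-1, A)) = Add(Mul(-7, Add(Add(57, Add(-8, Mul(-1, -28))), -124)), Mul(-1, Rational(-336304, 3))) = Add(Mul(-7, Add(Add(57, Add(-8, 28)), -124)), Rational(336304, 3)) = Add(Mul(-7, Add(Add(57, 20), -124)), Rational(336304, 3)) = Add(Mul(-7, Add(77, -124)), Rational(336304, 3)) = Add(Mul(-7, -47), Rational(336304, 3)) = Add(329, Rational(336304, 3)) = Rational(337291, 3)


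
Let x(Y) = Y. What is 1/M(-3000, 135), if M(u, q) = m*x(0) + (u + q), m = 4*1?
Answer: -1/2865 ≈ -0.00034904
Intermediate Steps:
m = 4
M(u, q) = q + u (M(u, q) = 4*0 + (u + q) = 0 + (q + u) = q + u)
1/M(-3000, 135) = 1/(135 - 3000) = 1/(-2865) = -1/2865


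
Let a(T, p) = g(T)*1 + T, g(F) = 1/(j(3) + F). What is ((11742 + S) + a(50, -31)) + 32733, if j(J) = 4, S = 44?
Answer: 2406727/54 ≈ 44569.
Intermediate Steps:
g(F) = 1/(4 + F)
a(T, p) = T + 1/(4 + T) (a(T, p) = 1/(4 + T) + T = T + 1/(4 + T))
((11742 + S) + a(50, -31)) + 32733 = ((11742 + 44) + (1 + 50*(4 + 50))/(4 + 50)) + 32733 = (11786 + (1 + 50*54)/54) + 32733 = (11786 + (1 + 2700)/54) + 32733 = (11786 + (1/54)*2701) + 32733 = (11786 + 2701/54) + 32733 = 639145/54 + 32733 = 2406727/54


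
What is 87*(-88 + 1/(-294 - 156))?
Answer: -1148429/150 ≈ -7656.2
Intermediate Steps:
87*(-88 + 1/(-294 - 156)) = 87*(-88 + 1/(-450)) = 87*(-88 - 1/450) = 87*(-39601/450) = -1148429/150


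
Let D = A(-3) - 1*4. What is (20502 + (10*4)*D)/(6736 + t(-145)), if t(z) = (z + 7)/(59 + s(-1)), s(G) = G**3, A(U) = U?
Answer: 586438/195275 ≈ 3.0031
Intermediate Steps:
D = -7 (D = -3 - 1*4 = -3 - 4 = -7)
t(z) = 7/58 + z/58 (t(z) = (z + 7)/(59 + (-1)**3) = (7 + z)/(59 - 1) = (7 + z)/58 = (7 + z)*(1/58) = 7/58 + z/58)
(20502 + (10*4)*D)/(6736 + t(-145)) = (20502 + (10*4)*(-7))/(6736 + (7/58 + (1/58)*(-145))) = (20502 + 40*(-7))/(6736 + (7/58 - 5/2)) = (20502 - 280)/(6736 - 69/29) = 20222/(195275/29) = 20222*(29/195275) = 586438/195275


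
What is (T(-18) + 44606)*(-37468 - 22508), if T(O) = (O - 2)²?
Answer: -2699279856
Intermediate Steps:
T(O) = (-2 + O)²
(T(-18) + 44606)*(-37468 - 22508) = ((-2 - 18)² + 44606)*(-37468 - 22508) = ((-20)² + 44606)*(-59976) = (400 + 44606)*(-59976) = 45006*(-59976) = -2699279856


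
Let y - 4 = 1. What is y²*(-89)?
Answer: -2225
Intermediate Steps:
y = 5 (y = 4 + 1 = 5)
y²*(-89) = 5²*(-89) = 25*(-89) = -2225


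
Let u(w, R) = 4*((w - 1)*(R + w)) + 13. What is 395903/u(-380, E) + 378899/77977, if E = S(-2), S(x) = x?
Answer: 251459126950/45396727837 ≈ 5.5391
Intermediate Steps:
E = -2
u(w, R) = 13 + 4*(-1 + w)*(R + w) (u(w, R) = 4*((-1 + w)*(R + w)) + 13 = 4*(-1 + w)*(R + w) + 13 = 13 + 4*(-1 + w)*(R + w))
395903/u(-380, E) + 378899/77977 = 395903/(13 - 4*(-2) - 4*(-380) + 4*(-380)² + 4*(-2)*(-380)) + 378899/77977 = 395903/(13 + 8 + 1520 + 4*144400 + 3040) + 378899*(1/77977) = 395903/(13 + 8 + 1520 + 577600 + 3040) + 378899/77977 = 395903/582181 + 378899/77977 = 251459126950/45396727837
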